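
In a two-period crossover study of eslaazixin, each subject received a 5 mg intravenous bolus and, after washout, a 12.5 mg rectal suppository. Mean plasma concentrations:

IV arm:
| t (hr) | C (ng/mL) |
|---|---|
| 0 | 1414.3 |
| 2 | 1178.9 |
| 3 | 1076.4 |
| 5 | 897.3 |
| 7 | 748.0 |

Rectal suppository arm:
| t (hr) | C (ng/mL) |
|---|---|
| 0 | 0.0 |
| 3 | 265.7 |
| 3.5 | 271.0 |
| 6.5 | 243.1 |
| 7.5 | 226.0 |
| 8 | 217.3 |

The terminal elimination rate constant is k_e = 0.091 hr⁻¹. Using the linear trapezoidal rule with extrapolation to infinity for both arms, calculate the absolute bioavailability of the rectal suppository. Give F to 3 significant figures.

Trapezoidal AUC_0→7 (IV):
  [0→2]: (1414.3+1178.9)/2 × 2 = 2593.2
  [2→3]: (1178.9+1076.4)/2 × 1 = 1127.65
  [3→5]: (1076.4+897.3)/2 × 2 = 1973.7
  [5→7]: (897.3+748.0)/2 × 2 = 1645.3
  Sum = 7339.85 ng/mL·hr
IV tail: 748.0/0.091 = 8219.780; AUC_iv,0→∞ = 7339.85 + 8219.780 = 15559.63 ng/mL·hr
Trapezoidal AUC_0→8 (rectal suppository):
  [0→3]: (0.0+265.7)/2 × 3 = 398.55
  [3→3.5]: (265.7+271.0)/2 × 0.5 = 134.175
  [3.5→6.5]: (271.0+243.1)/2 × 3 = 771.15
  [6.5→7.5]: (243.1+226.0)/2 × 1 = 234.55
  [7.5→8]: (226.0+217.3)/2 × 0.5 = 110.825
  Sum = 1649.25 ng/mL·hr
rectal suppository tail: 217.3/0.091 = 2387.912; AUC_ev,0→∞ = 1649.25 + 2387.912 = 4037.162 ng/mL·hr
F = (AUC_ev/D_ev)/(AUC_iv/D_iv) = (4037.162/12.5)/(15559.63/5) = 322.97296/3111.926 = 0.1038

F = 0.104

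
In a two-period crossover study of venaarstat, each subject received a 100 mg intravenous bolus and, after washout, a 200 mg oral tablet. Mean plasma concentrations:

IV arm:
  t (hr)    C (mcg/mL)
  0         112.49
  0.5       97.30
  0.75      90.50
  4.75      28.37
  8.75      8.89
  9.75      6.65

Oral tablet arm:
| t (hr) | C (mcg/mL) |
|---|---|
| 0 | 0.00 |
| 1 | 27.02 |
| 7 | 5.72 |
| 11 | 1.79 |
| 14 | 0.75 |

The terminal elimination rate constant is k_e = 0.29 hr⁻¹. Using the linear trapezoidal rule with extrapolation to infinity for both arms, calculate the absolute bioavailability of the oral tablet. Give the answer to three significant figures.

F = 0.159

Trapezoidal AUC_0→9.75 (IV):
  [0→0.5]: (112.49+97.30)/2 × 0.5 = 52.4475
  [0.5→0.75]: (97.30+90.50)/2 × 0.25 = 23.475
  [0.75→4.75]: (90.50+28.37)/2 × 4 = 237.74
  [4.75→8.75]: (28.37+8.89)/2 × 4 = 74.52
  [8.75→9.75]: (8.89+6.65)/2 × 1 = 7.77
  Sum = 395.9525 mcg/mL·hr
IV tail: 6.65/0.29 = 22.931; AUC_iv,0→∞ = 395.9525 + 22.931 = 418.8835 mcg/mL·hr
Trapezoidal AUC_0→14 (oral tablet):
  [0→1]: (0.00+27.02)/2 × 1 = 13.51
  [1→7]: (27.02+5.72)/2 × 6 = 98.22
  [7→11]: (5.72+1.79)/2 × 4 = 15.02
  [11→14]: (1.79+0.75)/2 × 3 = 3.81
  Sum = 130.56 mcg/mL·hr
oral tablet tail: 0.75/0.29 = 2.586; AUC_ev,0→∞ = 130.56 + 2.586 = 133.146 mcg/mL·hr
F = (AUC_ev/D_ev)/(AUC_iv/D_iv) = (133.146/200)/(418.8835/100) = 0.66573/4.188835 = 0.1589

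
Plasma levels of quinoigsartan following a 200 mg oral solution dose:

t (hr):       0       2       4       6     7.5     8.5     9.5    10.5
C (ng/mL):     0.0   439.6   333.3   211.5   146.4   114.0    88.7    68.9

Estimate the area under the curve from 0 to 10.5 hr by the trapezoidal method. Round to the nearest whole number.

AUC = 2336 ng/mL·hr

Trapezoidal AUC_0→10.5:
  [0→2]: (0.0+439.6)/2 × 2 = 439.6
  [2→4]: (439.6+333.3)/2 × 2 = 772.9
  [4→6]: (333.3+211.5)/2 × 2 = 544.8
  [6→7.5]: (211.5+146.4)/2 × 1.5 = 268.425
  [7.5→8.5]: (146.4+114.0)/2 × 1 = 130.2
  [8.5→9.5]: (114.0+88.7)/2 × 1 = 101.35
  [9.5→10.5]: (88.7+68.9)/2 × 1 = 78.8
  Sum = 2336.075 ng/mL·hr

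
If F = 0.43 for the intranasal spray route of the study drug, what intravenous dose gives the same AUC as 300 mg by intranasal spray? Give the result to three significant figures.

Systemic exposure from an extravascular dose = F × D_ev, so the equivalent IV dose is F × D_ev.
D_iv = F × D_ev = 0.43 × 300 = 129 mg

D_iv = 129 mg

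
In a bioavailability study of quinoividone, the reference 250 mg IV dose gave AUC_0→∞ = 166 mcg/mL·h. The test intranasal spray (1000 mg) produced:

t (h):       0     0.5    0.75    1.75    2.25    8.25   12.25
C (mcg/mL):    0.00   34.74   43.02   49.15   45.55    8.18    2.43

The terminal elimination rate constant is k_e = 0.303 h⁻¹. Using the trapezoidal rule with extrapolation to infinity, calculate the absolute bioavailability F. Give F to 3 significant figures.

Trapezoidal AUC_0→12.25 (intranasal spray):
  [0→0.5]: (0.00+34.74)/2 × 0.5 = 8.685
  [0.5→0.75]: (34.74+43.02)/2 × 0.25 = 9.72
  [0.75→1.75]: (43.02+49.15)/2 × 1 = 46.085
  [1.75→2.25]: (49.15+45.55)/2 × 0.5 = 23.675
  [2.25→8.25]: (45.55+8.18)/2 × 6 = 161.19
  [8.25→12.25]: (8.18+2.43)/2 × 4 = 21.22
  Sum = 270.575 mcg/mL·h
Tail: C_last/k_e = 2.43/0.303 = 8.020
AUC_0→∞ (intranasal spray) = 270.575 + 8.020 = 278.595 mcg/mL·h
F = (AUC_ev/D_ev)/(AUC_iv/D_iv) = (278.595/1000)/(166/250) = 0.278595/0.664 = 0.4196

F = 0.420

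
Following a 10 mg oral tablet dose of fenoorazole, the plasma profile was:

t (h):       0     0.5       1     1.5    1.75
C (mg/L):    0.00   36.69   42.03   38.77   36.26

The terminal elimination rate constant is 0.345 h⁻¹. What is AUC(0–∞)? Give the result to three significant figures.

AUC = 164 mg/L·h

Trapezoidal AUC_0→1.75:
  [0→0.5]: (0.00+36.69)/2 × 0.5 = 9.1725
  [0.5→1]: (36.69+42.03)/2 × 0.5 = 19.68
  [1→1.5]: (42.03+38.77)/2 × 0.5 = 20.2
  [1.5→1.75]: (38.77+36.26)/2 × 0.25 = 9.37875
  Sum = 58.43125 mg/L·h
Extrapolated tail: C_last / k_e = 36.26 / 0.345 = 105.101
AUC_0→∞ = 58.43125 + 105.101 = 163.53225 mg/L·h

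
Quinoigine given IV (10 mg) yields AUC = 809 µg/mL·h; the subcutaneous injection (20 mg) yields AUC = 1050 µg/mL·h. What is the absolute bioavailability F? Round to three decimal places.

F = 0.649

F = (AUC_ev / D_ev) / (AUC_iv / D_iv)
  = (1050/20) / (809/10)
  = 52.5 / 80.9 = 0.6489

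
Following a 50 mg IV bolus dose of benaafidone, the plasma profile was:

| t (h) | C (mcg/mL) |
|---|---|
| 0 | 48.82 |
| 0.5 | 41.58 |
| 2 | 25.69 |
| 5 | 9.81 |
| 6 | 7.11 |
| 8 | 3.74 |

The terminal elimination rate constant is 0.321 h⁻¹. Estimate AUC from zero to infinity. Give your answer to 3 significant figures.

AUC = 157 mcg/mL·h

Trapezoidal AUC_0→8:
  [0→0.5]: (48.82+41.58)/2 × 0.5 = 22.6
  [0.5→2]: (41.58+25.69)/2 × 1.5 = 50.4525
  [2→5]: (25.69+9.81)/2 × 3 = 53.25
  [5→6]: (9.81+7.11)/2 × 1 = 8.46
  [6→8]: (7.11+3.74)/2 × 2 = 10.85
  Sum = 145.6125 mcg/mL·h
Extrapolated tail: C_last / k_e = 3.74 / 0.321 = 11.651
AUC_0→∞ = 145.6125 + 11.651 = 157.2635 mcg/mL·h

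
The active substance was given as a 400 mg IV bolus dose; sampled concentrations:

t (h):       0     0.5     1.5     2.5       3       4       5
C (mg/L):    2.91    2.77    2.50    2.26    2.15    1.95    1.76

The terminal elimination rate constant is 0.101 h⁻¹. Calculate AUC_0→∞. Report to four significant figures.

AUC = 28.87 mg/L·h

Trapezoidal AUC_0→5:
  [0→0.5]: (2.91+2.77)/2 × 0.5 = 1.42
  [0.5→1.5]: (2.77+2.50)/2 × 1 = 2.635
  [1.5→2.5]: (2.50+2.26)/2 × 1 = 2.38
  [2.5→3]: (2.26+2.15)/2 × 0.5 = 1.1025
  [3→4]: (2.15+1.95)/2 × 1 = 2.05
  [4→5]: (1.95+1.76)/2 × 1 = 1.855
  Sum = 11.4425 mg/L·h
Extrapolated tail: C_last / k_e = 1.76 / 0.101 = 17.426
AUC_0→∞ = 11.4425 + 17.426 = 28.8685 mg/L·h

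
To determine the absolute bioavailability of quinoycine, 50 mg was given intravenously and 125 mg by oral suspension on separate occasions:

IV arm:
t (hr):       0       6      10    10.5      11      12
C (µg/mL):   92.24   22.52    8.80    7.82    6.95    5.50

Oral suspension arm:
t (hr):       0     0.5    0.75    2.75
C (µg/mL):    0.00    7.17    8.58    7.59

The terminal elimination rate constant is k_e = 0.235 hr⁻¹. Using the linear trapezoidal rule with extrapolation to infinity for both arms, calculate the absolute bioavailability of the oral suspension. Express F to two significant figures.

Trapezoidal AUC_0→12 (IV):
  [0→6]: (92.24+22.52)/2 × 6 = 344.28
  [6→10]: (22.52+8.80)/2 × 4 = 62.64
  [10→10.5]: (8.80+7.82)/2 × 0.5 = 4.155
  [10.5→11]: (7.82+6.95)/2 × 0.5 = 3.6925
  [11→12]: (6.95+5.50)/2 × 1 = 6.225
  Sum = 420.9925 µg/mL·hr
IV tail: 5.50/0.235 = 23.404; AUC_iv,0→∞ = 420.9925 + 23.404 = 444.3965 µg/mL·hr
Trapezoidal AUC_0→2.75 (oral suspension):
  [0→0.5]: (0.00+7.17)/2 × 0.5 = 1.7925
  [0.5→0.75]: (7.17+8.58)/2 × 0.25 = 1.96875
  [0.75→2.75]: (8.58+7.59)/2 × 2 = 16.17
  Sum = 19.93125 µg/mL·hr
oral suspension tail: 7.59/0.235 = 32.298; AUC_ev,0→∞ = 19.93125 + 32.298 = 52.22925 µg/mL·hr
F = (AUC_ev/D_ev)/(AUC_iv/D_iv) = (52.22925/125)/(444.3965/50) = 0.417834/8.88793 = 0.0470

F = 0.047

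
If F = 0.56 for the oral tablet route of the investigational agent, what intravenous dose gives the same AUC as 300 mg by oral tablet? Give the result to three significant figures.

Systemic exposure from an extravascular dose = F × D_ev, so the equivalent IV dose is F × D_ev.
D_iv = F × D_ev = 0.56 × 300 = 168 mg

D_iv = 168 mg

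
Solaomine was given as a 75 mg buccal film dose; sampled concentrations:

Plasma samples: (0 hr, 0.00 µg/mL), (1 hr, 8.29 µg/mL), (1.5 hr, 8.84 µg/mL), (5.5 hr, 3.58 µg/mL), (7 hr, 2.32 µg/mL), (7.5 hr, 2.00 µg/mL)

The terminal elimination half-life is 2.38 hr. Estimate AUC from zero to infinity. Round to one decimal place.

Trapezoidal AUC_0→7.5:
  [0→1]: (0.00+8.29)/2 × 1 = 4.145
  [1→1.5]: (8.29+8.84)/2 × 0.5 = 4.2825
  [1.5→5.5]: (8.84+3.58)/2 × 4 = 24.84
  [5.5→7]: (3.58+2.32)/2 × 1.5 = 4.425
  [7→7.5]: (2.32+2.00)/2 × 0.5 = 1.08
  Sum = 38.7725 µg/mL·hr
k_e = ln2 / t½ = 0.693147 / 2.38 = 0.2912 hr^-1
Extrapolated tail: C_last / k_e = 2.00 / 0.2912 = 6.868
AUC_0→∞ = 38.7725 + 6.868 = 45.6405 µg/mL·hr

AUC = 45.6 µg/mL·hr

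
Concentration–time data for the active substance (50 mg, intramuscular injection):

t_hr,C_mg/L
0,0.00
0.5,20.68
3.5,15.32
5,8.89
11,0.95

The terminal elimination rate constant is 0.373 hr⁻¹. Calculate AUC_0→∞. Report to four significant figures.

Trapezoidal AUC_0→11:
  [0→0.5]: (0.00+20.68)/2 × 0.5 = 5.17
  [0.5→3.5]: (20.68+15.32)/2 × 3 = 54.0
  [3.5→5]: (15.32+8.89)/2 × 1.5 = 18.1575
  [5→11]: (8.89+0.95)/2 × 6 = 29.52
  Sum = 106.8475 mg/L·hr
Extrapolated tail: C_last / k_e = 0.95 / 0.373 = 2.547
AUC_0→∞ = 106.8475 + 2.547 = 109.3945 mg/L·hr

AUC = 109.4 mg/L·hr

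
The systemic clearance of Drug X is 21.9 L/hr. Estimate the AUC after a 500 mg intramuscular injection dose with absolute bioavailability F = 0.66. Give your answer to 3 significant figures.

AUC_0→∞ = F × Dose / CL
        = 0.66 × 500 / 21.9 = 15.0685 mg/L·hr

AUC = 15.1 mg/L·hr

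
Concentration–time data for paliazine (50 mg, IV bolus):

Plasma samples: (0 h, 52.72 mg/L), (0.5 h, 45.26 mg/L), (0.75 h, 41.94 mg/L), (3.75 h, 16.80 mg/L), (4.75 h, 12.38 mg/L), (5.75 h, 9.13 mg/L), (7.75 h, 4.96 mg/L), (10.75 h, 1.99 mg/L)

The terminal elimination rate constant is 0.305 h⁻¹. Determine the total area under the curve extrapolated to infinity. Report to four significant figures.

AUC = 179.9 mg/L·h

Trapezoidal AUC_0→10.75:
  [0→0.5]: (52.72+45.26)/2 × 0.5 = 24.495
  [0.5→0.75]: (45.26+41.94)/2 × 0.25 = 10.9
  [0.75→3.75]: (41.94+16.80)/2 × 3 = 88.11
  [3.75→4.75]: (16.80+12.38)/2 × 1 = 14.59
  [4.75→5.75]: (12.38+9.13)/2 × 1 = 10.755
  [5.75→7.75]: (9.13+4.96)/2 × 2 = 14.09
  [7.75→10.75]: (4.96+1.99)/2 × 3 = 10.425
  Sum = 173.365 mg/L·h
Extrapolated tail: C_last / k_e = 1.99 / 0.305 = 6.525
AUC_0→∞ = 173.365 + 6.525 = 179.89 mg/L·h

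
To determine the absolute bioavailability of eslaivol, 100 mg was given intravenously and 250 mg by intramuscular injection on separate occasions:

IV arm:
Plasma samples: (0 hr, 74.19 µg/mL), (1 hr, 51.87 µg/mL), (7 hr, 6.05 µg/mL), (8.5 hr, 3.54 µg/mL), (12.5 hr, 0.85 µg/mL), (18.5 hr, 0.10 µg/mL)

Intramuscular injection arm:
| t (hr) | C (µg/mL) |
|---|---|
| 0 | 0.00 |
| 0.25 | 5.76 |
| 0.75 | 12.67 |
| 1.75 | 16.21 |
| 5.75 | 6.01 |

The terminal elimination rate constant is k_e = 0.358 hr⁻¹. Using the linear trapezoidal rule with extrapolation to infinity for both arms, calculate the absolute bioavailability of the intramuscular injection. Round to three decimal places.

Trapezoidal AUC_0→18.5 (IV):
  [0→1]: (74.19+51.87)/2 × 1 = 63.03
  [1→7]: (51.87+6.05)/2 × 6 = 173.76
  [7→8.5]: (6.05+3.54)/2 × 1.5 = 7.1925
  [8.5→12.5]: (3.54+0.85)/2 × 4 = 8.78
  [12.5→18.5]: (0.85+0.10)/2 × 6 = 2.85
  Sum = 255.6125 µg/mL·hr
IV tail: 0.10/0.358 = 0.279; AUC_iv,0→∞ = 255.6125 + 0.279 = 255.8915 µg/mL·hr
Trapezoidal AUC_0→5.75 (intramuscular injection):
  [0→0.25]: (0.00+5.76)/2 × 0.25 = 0.72
  [0.25→0.75]: (5.76+12.67)/2 × 0.5 = 4.6075
  [0.75→1.75]: (12.67+16.21)/2 × 1 = 14.44
  [1.75→5.75]: (16.21+6.01)/2 × 4 = 44.44
  Sum = 64.2075 µg/mL·hr
intramuscular injection tail: 6.01/0.358 = 16.788; AUC_ev,0→∞ = 64.2075 + 16.788 = 80.9955 µg/mL·hr
F = (AUC_ev/D_ev)/(AUC_iv/D_iv) = (80.9955/250)/(255.8915/100) = 0.323982/2.558915 = 0.1266

F = 0.127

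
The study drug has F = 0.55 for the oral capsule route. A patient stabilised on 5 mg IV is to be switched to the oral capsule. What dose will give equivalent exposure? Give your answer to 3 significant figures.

D_oral = 9.09 mg

For equal systemic exposure: F × D_ev = D_iv
D_ev = D_iv / F = 5 / 0.55 = 9.09091 mg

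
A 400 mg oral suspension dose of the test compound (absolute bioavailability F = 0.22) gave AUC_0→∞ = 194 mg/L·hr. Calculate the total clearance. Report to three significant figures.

CL = F × Dose / AUC_0→∞
   = 0.22 × 400 / 194 = 0.453608 L/hr

CL = 0.454 L/hr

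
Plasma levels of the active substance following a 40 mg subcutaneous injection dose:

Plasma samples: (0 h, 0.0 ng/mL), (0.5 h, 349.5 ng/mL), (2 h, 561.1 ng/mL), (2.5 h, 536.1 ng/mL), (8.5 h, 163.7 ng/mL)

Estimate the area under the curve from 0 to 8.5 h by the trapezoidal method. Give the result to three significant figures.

Trapezoidal AUC_0→8.5:
  [0→0.5]: (0.0+349.5)/2 × 0.5 = 87.375
  [0.5→2]: (349.5+561.1)/2 × 1.5 = 682.95
  [2→2.5]: (561.1+536.1)/2 × 0.5 = 274.3
  [2.5→8.5]: (536.1+163.7)/2 × 6 = 2099.4
  Sum = 3144.025 ng/mL·h

AUC = 3140 ng/mL·h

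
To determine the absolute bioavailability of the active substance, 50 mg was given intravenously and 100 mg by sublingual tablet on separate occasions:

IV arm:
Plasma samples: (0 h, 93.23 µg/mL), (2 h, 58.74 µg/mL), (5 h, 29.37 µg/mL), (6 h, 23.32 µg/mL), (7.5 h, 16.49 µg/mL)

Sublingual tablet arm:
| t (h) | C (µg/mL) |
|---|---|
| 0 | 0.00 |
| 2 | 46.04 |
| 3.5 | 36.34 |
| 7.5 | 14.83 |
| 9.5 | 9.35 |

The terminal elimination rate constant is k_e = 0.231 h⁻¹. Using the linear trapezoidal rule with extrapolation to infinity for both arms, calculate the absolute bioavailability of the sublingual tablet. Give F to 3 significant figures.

Trapezoidal AUC_0→7.5 (IV):
  [0→2]: (93.23+58.74)/2 × 2 = 151.97
  [2→5]: (58.74+29.37)/2 × 3 = 132.165
  [5→6]: (29.37+23.32)/2 × 1 = 26.345
  [6→7.5]: (23.32+16.49)/2 × 1.5 = 29.8575
  Sum = 340.3375 µg/mL·h
IV tail: 16.49/0.231 = 71.385; AUC_iv,0→∞ = 340.3375 + 71.385 = 411.7225 µg/mL·h
Trapezoidal AUC_0→9.5 (sublingual tablet):
  [0→2]: (0.00+46.04)/2 × 2 = 46.04
  [2→3.5]: (46.04+36.34)/2 × 1.5 = 61.785
  [3.5→7.5]: (36.34+14.83)/2 × 4 = 102.34
  [7.5→9.5]: (14.83+9.35)/2 × 2 = 24.18
  Sum = 234.345 µg/mL·h
sublingual tablet tail: 9.35/0.231 = 40.476; AUC_ev,0→∞ = 234.345 + 40.476 = 274.821 µg/mL·h
F = (AUC_ev/D_ev)/(AUC_iv/D_iv) = (274.821/100)/(411.7225/50) = 2.74821/8.23445 = 0.3337

F = 0.334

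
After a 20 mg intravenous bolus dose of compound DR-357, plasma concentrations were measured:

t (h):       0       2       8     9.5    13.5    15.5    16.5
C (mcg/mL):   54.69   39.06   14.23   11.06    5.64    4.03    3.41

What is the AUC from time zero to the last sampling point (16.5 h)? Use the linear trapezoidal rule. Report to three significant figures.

Trapezoidal AUC_0→16.5:
  [0→2]: (54.69+39.06)/2 × 2 = 93.75
  [2→8]: (39.06+14.23)/2 × 6 = 159.87
  [8→9.5]: (14.23+11.06)/2 × 1.5 = 18.9675
  [9.5→13.5]: (11.06+5.64)/2 × 4 = 33.4
  [13.5→15.5]: (5.64+4.03)/2 × 2 = 9.67
  [15.5→16.5]: (4.03+3.41)/2 × 1 = 3.72
  Sum = 319.3775 mcg/mL·h

AUC = 319 mcg/mL·h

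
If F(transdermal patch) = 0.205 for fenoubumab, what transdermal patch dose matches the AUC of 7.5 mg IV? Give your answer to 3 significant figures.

For equal systemic exposure: F × D_ev = D_iv
D_ev = D_iv / F = 7.5 / 0.205 = 36.5854 mg

D_transdermal = 36.6 mg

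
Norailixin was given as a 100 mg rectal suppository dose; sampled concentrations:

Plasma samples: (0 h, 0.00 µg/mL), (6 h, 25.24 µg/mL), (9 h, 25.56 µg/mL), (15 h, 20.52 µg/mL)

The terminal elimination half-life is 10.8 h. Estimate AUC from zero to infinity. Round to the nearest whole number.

AUC = 610 µg/mL·h

Trapezoidal AUC_0→15:
  [0→6]: (0.00+25.24)/2 × 6 = 75.72
  [6→9]: (25.24+25.56)/2 × 3 = 76.2
  [9→15]: (25.56+20.52)/2 × 6 = 138.24
  Sum = 290.16 µg/mL·h
k_e = ln2 / t½ = 0.693147 / 10.8 = 0.0642 h^-1
Extrapolated tail: C_last / k_e = 20.52 / 0.0642 = 319.626
AUC_0→∞ = 290.16 + 319.626 = 609.786 µg/mL·h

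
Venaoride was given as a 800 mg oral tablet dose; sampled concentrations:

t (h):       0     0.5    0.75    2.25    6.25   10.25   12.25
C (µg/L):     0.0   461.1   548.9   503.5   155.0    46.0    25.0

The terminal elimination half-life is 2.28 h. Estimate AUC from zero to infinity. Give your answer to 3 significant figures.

AUC = 2900 µg/L·h

Trapezoidal AUC_0→12.25:
  [0→0.5]: (0.0+461.1)/2 × 0.5 = 115.275
  [0.5→0.75]: (461.1+548.9)/2 × 0.25 = 126.25
  [0.75→2.25]: (548.9+503.5)/2 × 1.5 = 789.3
  [2.25→6.25]: (503.5+155.0)/2 × 4 = 1317.0
  [6.25→10.25]: (155.0+46.0)/2 × 4 = 402.0
  [10.25→12.25]: (46.0+25.0)/2 × 2 = 71.0
  Sum = 2820.825 µg/L·h
k_e = ln2 / t½ = 0.693147 / 2.28 = 0.3040 h^-1
Extrapolated tail: C_last / k_e = 25.0 / 0.304 = 82.237
AUC_0→∞ = 2820.825 + 82.237 = 2903.062 µg/L·h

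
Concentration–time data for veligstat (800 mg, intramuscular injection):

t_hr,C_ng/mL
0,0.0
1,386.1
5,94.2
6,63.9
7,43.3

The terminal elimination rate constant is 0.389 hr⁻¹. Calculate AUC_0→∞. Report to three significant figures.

Trapezoidal AUC_0→7:
  [0→1]: (0.0+386.1)/2 × 1 = 193.05
  [1→5]: (386.1+94.2)/2 × 4 = 960.6
  [5→6]: (94.2+63.9)/2 × 1 = 79.05
  [6→7]: (63.9+43.3)/2 × 1 = 53.6
  Sum = 1286.3 ng/mL·hr
Extrapolated tail: C_last / k_e = 43.3 / 0.389 = 111.311
AUC_0→∞ = 1286.3 + 111.311 = 1397.611 ng/mL·hr

AUC = 1400 ng/mL·hr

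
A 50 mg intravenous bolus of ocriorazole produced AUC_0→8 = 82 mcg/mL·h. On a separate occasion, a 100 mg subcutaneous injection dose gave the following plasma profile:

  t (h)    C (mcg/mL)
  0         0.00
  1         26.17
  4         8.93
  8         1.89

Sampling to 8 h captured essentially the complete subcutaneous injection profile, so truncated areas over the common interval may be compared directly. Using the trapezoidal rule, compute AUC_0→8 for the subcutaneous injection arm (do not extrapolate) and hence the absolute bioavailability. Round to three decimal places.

Trapezoidal AUC_0→8 (subcutaneous injection):
  [0→1]: (0.00+26.17)/2 × 1 = 13.085
  [1→4]: (26.17+8.93)/2 × 3 = 52.65
  [4→8]: (8.93+1.89)/2 × 4 = 21.64
  Sum = 87.375 mcg/mL·h
F = (AUC_ev/D_ev)/(AUC_iv/D_iv) = (87.375/100)/(82/50) = 0.87375/1.64 = 0.5328

F = 0.533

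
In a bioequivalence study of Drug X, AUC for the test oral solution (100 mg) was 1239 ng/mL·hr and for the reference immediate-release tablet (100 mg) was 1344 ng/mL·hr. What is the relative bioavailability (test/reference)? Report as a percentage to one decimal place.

F_rel = (AUC_test/D_test) / (AUC_ref/D_ref)
      = (1239/100) / (1344/100)
      = 12.39 / 13.44 = 0.9219 = 92.19%

F_rel = 92.2%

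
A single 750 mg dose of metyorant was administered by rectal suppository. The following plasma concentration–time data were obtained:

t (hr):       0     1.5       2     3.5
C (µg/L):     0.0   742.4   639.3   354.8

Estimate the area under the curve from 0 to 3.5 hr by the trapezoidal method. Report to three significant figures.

AUC = 1650 µg/L·hr

Trapezoidal AUC_0→3.5:
  [0→1.5]: (0.0+742.4)/2 × 1.5 = 556.8
  [1.5→2]: (742.4+639.3)/2 × 0.5 = 345.425
  [2→3.5]: (639.3+354.8)/2 × 1.5 = 745.575
  Sum = 1647.8 µg/L·hr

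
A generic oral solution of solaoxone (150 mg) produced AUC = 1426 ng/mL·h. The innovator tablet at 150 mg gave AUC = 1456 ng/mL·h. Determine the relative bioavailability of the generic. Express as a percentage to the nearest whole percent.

F_rel = (AUC_test/D_test) / (AUC_ref/D_ref)
      = (1426/150) / (1456/150)
      = 9.50667 / 9.70667 = 0.9794 = 97.94%

F_rel = 98%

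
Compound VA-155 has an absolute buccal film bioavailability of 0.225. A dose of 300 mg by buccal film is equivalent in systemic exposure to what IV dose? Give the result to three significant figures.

Systemic exposure from an extravascular dose = F × D_ev, so the equivalent IV dose is F × D_ev.
D_iv = F × D_ev = 0.225 × 300 = 67.5 mg

D_iv = 67.5 mg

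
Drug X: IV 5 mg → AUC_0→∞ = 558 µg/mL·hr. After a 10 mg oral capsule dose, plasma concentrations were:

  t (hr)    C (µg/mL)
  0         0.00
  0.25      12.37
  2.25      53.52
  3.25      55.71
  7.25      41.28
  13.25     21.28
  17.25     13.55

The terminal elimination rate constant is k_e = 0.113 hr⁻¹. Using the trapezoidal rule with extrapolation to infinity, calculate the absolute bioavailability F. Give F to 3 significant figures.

F = 0.621

Trapezoidal AUC_0→17.25 (oral capsule):
  [0→0.25]: (0.00+12.37)/2 × 0.25 = 1.54625
  [0.25→2.25]: (12.37+53.52)/2 × 2 = 65.89
  [2.25→3.25]: (53.52+55.71)/2 × 1 = 54.615
  [3.25→7.25]: (55.71+41.28)/2 × 4 = 193.98
  [7.25→13.25]: (41.28+21.28)/2 × 6 = 187.68
  [13.25→17.25]: (21.28+13.55)/2 × 4 = 69.66
  Sum = 573.37125 µg/mL·hr
Tail: C_last/k_e = 13.55/0.113 = 119.912
AUC_0→∞ (oral capsule) = 573.37125 + 119.912 = 693.28325 µg/mL·hr
F = (AUC_ev/D_ev)/(AUC_iv/D_iv) = (693.28325/10)/(558/5) = 69.328325/111.6 = 0.6212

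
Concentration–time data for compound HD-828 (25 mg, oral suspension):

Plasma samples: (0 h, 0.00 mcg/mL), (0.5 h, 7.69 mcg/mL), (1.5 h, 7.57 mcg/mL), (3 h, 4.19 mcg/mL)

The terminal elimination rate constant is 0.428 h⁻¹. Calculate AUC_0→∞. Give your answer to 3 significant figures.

Trapezoidal AUC_0→3:
  [0→0.5]: (0.00+7.69)/2 × 0.5 = 1.9225
  [0.5→1.5]: (7.69+7.57)/2 × 1 = 7.63
  [1.5→3]: (7.57+4.19)/2 × 1.5 = 8.82
  Sum = 18.3725 mcg/mL·h
Extrapolated tail: C_last / k_e = 4.19 / 0.428 = 9.790
AUC_0→∞ = 18.3725 + 9.790 = 28.1625 mcg/mL·h

AUC = 28.2 mcg/mL·h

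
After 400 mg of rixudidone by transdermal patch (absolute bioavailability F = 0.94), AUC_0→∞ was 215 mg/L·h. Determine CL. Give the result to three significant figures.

CL = F × Dose / AUC_0→∞
   = 0.94 × 400 / 215 = 1.74884 L/h

CL = 1.75 L/h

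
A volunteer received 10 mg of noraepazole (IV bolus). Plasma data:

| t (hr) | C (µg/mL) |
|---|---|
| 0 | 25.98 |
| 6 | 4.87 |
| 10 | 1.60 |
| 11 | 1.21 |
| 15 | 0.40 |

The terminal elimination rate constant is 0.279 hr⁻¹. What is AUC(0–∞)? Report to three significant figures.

AUC = 112 µg/mL·hr

Trapezoidal AUC_0→15:
  [0→6]: (25.98+4.87)/2 × 6 = 92.55
  [6→10]: (4.87+1.60)/2 × 4 = 12.94
  [10→11]: (1.60+1.21)/2 × 1 = 1.405
  [11→15]: (1.21+0.40)/2 × 4 = 3.22
  Sum = 110.115 µg/mL·hr
Extrapolated tail: C_last / k_e = 0.40 / 0.279 = 1.434
AUC_0→∞ = 110.115 + 1.434 = 111.549 µg/mL·hr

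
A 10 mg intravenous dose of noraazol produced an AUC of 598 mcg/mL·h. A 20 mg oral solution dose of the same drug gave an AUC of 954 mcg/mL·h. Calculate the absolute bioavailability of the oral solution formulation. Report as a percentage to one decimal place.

F = (AUC_ev / D_ev) / (AUC_iv / D_iv)
  = (954/20) / (598/10)
  = 47.7 / 59.8 = 0.7977
  = 79.77%

F = 79.8%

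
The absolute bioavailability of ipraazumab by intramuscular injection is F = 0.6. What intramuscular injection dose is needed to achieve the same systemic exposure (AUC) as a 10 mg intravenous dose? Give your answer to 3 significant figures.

For equal systemic exposure: F × D_ev = D_iv
D_ev = D_iv / F = 10 / 0.6 = 16.6667 mg

D_intramuscular = 16.7 mg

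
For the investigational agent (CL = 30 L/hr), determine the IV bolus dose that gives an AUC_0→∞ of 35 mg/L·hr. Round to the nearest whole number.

Dose_iv = CL × AUC_0→∞
     = 30 × 35 = 1050 mg

Dose = 1050 mg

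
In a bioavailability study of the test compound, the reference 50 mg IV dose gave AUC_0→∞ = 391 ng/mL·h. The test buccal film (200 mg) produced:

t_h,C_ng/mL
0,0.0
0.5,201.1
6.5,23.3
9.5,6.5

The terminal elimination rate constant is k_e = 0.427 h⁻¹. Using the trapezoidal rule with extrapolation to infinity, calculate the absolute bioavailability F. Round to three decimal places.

F = 0.501

Trapezoidal AUC_0→9.5 (buccal film):
  [0→0.5]: (0.0+201.1)/2 × 0.5 = 50.275
  [0.5→6.5]: (201.1+23.3)/2 × 6 = 673.2
  [6.5→9.5]: (23.3+6.5)/2 × 3 = 44.7
  Sum = 768.175 ng/mL·h
Tail: C_last/k_e = 6.5/0.427 = 15.222
AUC_0→∞ (buccal film) = 768.175 + 15.222 = 783.397 ng/mL·h
F = (AUC_ev/D_ev)/(AUC_iv/D_iv) = (783.397/200)/(391/50) = 3.916985/7.82 = 0.5009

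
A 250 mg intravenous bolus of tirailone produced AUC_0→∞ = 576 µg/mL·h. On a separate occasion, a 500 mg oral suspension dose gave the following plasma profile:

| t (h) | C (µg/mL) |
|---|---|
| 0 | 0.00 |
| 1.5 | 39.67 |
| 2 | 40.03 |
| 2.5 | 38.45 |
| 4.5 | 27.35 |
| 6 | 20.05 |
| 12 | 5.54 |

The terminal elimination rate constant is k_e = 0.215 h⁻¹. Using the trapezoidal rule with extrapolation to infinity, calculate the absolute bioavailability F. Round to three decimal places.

Trapezoidal AUC_0→12 (oral suspension):
  [0→1.5]: (0.00+39.67)/2 × 1.5 = 29.7525
  [1.5→2]: (39.67+40.03)/2 × 0.5 = 19.925
  [2→2.5]: (40.03+38.45)/2 × 0.5 = 19.62
  [2.5→4.5]: (38.45+27.35)/2 × 2 = 65.8
  [4.5→6]: (27.35+20.05)/2 × 1.5 = 35.55
  [6→12]: (20.05+5.54)/2 × 6 = 76.77
  Sum = 247.4175 µg/mL·h
Tail: C_last/k_e = 5.54/0.215 = 25.767
AUC_0→∞ (oral suspension) = 247.4175 + 25.767 = 273.1845 µg/mL·h
F = (AUC_ev/D_ev)/(AUC_iv/D_iv) = (273.1845/500)/(576/250) = 0.546369/2.304 = 0.2371

F = 0.237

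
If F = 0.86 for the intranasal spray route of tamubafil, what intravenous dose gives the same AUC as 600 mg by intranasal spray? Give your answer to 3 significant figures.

D_iv = 516 mg

Systemic exposure from an extravascular dose = F × D_ev, so the equivalent IV dose is F × D_ev.
D_iv = F × D_ev = 0.86 × 600 = 516 mg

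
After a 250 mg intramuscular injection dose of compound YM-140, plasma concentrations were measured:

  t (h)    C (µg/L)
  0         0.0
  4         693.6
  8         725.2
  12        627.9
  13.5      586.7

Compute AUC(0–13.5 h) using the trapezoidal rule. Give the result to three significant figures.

AUC = 7840 µg/L·h

Trapezoidal AUC_0→13.5:
  [0→4]: (0.0+693.6)/2 × 4 = 1387.2
  [4→8]: (693.6+725.2)/2 × 4 = 2837.6
  [8→12]: (725.2+627.9)/2 × 4 = 2706.2
  [12→13.5]: (627.9+586.7)/2 × 1.5 = 910.95
  Sum = 7841.95 µg/L·h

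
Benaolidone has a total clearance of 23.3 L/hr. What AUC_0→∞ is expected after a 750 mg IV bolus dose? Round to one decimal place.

AUC_0→∞ = Dose_iv / CL
        = 750 / 23.3 = 32.1888 mg/L·hr

AUC = 32.2 mg/L·hr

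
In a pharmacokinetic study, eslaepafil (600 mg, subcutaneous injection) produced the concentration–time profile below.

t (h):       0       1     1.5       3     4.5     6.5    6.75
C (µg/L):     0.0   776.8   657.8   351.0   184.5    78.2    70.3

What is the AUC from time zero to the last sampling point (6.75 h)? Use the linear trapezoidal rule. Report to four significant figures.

Trapezoidal AUC_0→6.75:
  [0→1]: (0.0+776.8)/2 × 1 = 388.4
  [1→1.5]: (776.8+657.8)/2 × 0.5 = 358.65
  [1.5→3]: (657.8+351.0)/2 × 1.5 = 756.6
  [3→4.5]: (351.0+184.5)/2 × 1.5 = 401.625
  [4.5→6.5]: (184.5+78.2)/2 × 2 = 262.7
  [6.5→6.75]: (78.2+70.3)/2 × 0.25 = 18.5625
  Sum = 2186.5375 µg/L·h

AUC = 2187 µg/L·h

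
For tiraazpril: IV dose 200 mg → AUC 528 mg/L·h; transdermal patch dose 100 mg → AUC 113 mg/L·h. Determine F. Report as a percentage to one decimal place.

F = (AUC_ev / D_ev) / (AUC_iv / D_iv)
  = (113/100) / (528/200)
  = 1.13 / 2.64 = 0.4280
  = 42.80%

F = 42.8%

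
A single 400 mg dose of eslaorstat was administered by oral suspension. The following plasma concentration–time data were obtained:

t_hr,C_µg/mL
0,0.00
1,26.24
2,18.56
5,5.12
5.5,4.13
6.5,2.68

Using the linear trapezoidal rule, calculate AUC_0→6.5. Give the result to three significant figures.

Trapezoidal AUC_0→6.5:
  [0→1]: (0.00+26.24)/2 × 1 = 13.12
  [1→2]: (26.24+18.56)/2 × 1 = 22.4
  [2→5]: (18.56+5.12)/2 × 3 = 35.52
  [5→5.5]: (5.12+4.13)/2 × 0.5 = 2.3125
  [5.5→6.5]: (4.13+2.68)/2 × 1 = 3.405
  Sum = 76.7575 µg/mL·hr

AUC = 76.8 µg/mL·hr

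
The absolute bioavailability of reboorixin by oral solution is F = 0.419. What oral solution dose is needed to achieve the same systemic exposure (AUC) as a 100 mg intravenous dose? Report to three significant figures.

D_oral = 239 mg

For equal systemic exposure: F × D_ev = D_iv
D_ev = D_iv / F = 100 / 0.419 = 238.663 mg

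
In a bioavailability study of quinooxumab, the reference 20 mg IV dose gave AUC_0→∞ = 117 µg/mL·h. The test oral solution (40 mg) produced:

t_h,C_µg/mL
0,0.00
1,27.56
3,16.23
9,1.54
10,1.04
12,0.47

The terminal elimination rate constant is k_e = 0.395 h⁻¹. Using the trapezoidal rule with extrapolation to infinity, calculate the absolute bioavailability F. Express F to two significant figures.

F = 0.49

Trapezoidal AUC_0→12 (oral solution):
  [0→1]: (0.00+27.56)/2 × 1 = 13.78
  [1→3]: (27.56+16.23)/2 × 2 = 43.79
  [3→9]: (16.23+1.54)/2 × 6 = 53.31
  [9→10]: (1.54+1.04)/2 × 1 = 1.29
  [10→12]: (1.04+0.47)/2 × 2 = 1.51
  Sum = 113.68 µg/mL·h
Tail: C_last/k_e = 0.47/0.395 = 1.190
AUC_0→∞ (oral solution) = 113.68 + 1.190 = 114.87 µg/mL·h
F = (AUC_ev/D_ev)/(AUC_iv/D_iv) = (114.87/40)/(117/20) = 2.87175/5.85 = 0.4909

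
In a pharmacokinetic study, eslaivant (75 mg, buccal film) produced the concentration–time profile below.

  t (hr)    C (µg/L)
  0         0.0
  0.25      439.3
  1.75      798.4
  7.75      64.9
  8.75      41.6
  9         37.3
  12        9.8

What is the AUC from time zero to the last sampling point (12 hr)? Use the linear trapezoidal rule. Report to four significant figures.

AUC = 3707 µg/L·hr

Trapezoidal AUC_0→12:
  [0→0.25]: (0.0+439.3)/2 × 0.25 = 54.9125
  [0.25→1.75]: (439.3+798.4)/2 × 1.5 = 928.275
  [1.75→7.75]: (798.4+64.9)/2 × 6 = 2589.9
  [7.75→8.75]: (64.9+41.6)/2 × 1 = 53.25
  [8.75→9]: (41.6+37.3)/2 × 0.25 = 9.8625
  [9→12]: (37.3+9.8)/2 × 3 = 70.65
  Sum = 3706.85 µg/L·hr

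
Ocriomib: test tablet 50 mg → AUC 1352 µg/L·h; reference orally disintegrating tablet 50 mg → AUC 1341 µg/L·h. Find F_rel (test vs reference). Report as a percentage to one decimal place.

F_rel = (AUC_test/D_test) / (AUC_ref/D_ref)
      = (1352/50) / (1341/50)
      = 27.04 / 26.82 = 1.0082 = 100.82%

F_rel = 100.8%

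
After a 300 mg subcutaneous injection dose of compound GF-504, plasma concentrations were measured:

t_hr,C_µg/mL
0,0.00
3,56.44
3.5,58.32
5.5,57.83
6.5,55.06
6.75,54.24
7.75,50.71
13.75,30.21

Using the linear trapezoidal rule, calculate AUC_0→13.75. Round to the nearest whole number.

Trapezoidal AUC_0→13.75:
  [0→3]: (0.00+56.44)/2 × 3 = 84.66
  [3→3.5]: (56.44+58.32)/2 × 0.5 = 28.69
  [3.5→5.5]: (58.32+57.83)/2 × 2 = 116.15
  [5.5→6.5]: (57.83+55.06)/2 × 1 = 56.445
  [6.5→6.75]: (55.06+54.24)/2 × 0.25 = 13.6625
  [6.75→7.75]: (54.24+50.71)/2 × 1 = 52.475
  [7.75→13.75]: (50.71+30.21)/2 × 6 = 242.76
  Sum = 594.8425 µg/mL·hr

AUC = 595 µg/mL·hr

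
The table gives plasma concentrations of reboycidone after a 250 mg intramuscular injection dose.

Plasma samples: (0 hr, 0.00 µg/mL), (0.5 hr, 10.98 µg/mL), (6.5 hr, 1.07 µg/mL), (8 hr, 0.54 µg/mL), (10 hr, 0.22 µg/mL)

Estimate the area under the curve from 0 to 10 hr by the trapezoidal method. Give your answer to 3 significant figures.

AUC = 40.9 µg/mL·hr

Trapezoidal AUC_0→10:
  [0→0.5]: (0.00+10.98)/2 × 0.5 = 2.745
  [0.5→6.5]: (10.98+1.07)/2 × 6 = 36.15
  [6.5→8]: (1.07+0.54)/2 × 1.5 = 1.2075
  [8→10]: (0.54+0.22)/2 × 2 = 0.76
  Sum = 40.8625 µg/mL·hr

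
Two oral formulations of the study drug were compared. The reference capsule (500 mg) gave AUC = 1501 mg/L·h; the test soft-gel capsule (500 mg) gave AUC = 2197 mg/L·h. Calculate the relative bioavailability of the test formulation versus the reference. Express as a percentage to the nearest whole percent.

F_rel = (AUC_test/D_test) / (AUC_ref/D_ref)
      = (2197/500) / (1501/500)
      = 4.394 / 3.002 = 1.4637 = 146.37%

F_rel = 146%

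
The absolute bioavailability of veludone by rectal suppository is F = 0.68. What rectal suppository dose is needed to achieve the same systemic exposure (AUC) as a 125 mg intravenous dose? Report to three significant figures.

D_rectal = 184 mg

For equal systemic exposure: F × D_ev = D_iv
D_ev = D_iv / F = 125 / 0.68 = 183.824 mg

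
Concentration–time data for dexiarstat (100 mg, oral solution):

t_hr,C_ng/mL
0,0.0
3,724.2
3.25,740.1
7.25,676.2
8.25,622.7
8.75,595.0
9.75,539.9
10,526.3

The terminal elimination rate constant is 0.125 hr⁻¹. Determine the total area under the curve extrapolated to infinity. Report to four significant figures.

Trapezoidal AUC_0→10:
  [0→3]: (0.0+724.2)/2 × 3 = 1086.3
  [3→3.25]: (724.2+740.1)/2 × 0.25 = 183.0375
  [3.25→7.25]: (740.1+676.2)/2 × 4 = 2832.6
  [7.25→8.25]: (676.2+622.7)/2 × 1 = 649.45
  [8.25→8.75]: (622.7+595.0)/2 × 0.5 = 304.425
  [8.75→9.75]: (595.0+539.9)/2 × 1 = 567.45
  [9.75→10]: (539.9+526.3)/2 × 0.25 = 133.275
  Sum = 5756.5375 ng/mL·hr
Extrapolated tail: C_last / k_e = 526.3 / 0.125 = 4210.400
AUC_0→∞ = 5756.5375 + 4210.400 = 9966.9375 ng/mL·hr

AUC = 9967 ng/mL·hr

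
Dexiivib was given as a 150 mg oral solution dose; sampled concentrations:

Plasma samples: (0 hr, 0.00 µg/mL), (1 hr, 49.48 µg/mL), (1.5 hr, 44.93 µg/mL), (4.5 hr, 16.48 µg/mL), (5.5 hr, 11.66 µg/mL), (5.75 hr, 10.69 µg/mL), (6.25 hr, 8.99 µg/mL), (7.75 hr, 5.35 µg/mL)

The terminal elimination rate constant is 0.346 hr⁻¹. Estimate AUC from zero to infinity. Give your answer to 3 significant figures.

AUC = 188 µg/mL·hr

Trapezoidal AUC_0→7.75:
  [0→1]: (0.00+49.48)/2 × 1 = 24.74
  [1→1.5]: (49.48+44.93)/2 × 0.5 = 23.6025
  [1.5→4.5]: (44.93+16.48)/2 × 3 = 92.115
  [4.5→5.5]: (16.48+11.66)/2 × 1 = 14.07
  [5.5→5.75]: (11.66+10.69)/2 × 0.25 = 2.79375
  [5.75→6.25]: (10.69+8.99)/2 × 0.5 = 4.92
  [6.25→7.75]: (8.99+5.35)/2 × 1.5 = 10.755
  Sum = 172.99625 µg/mL·hr
Extrapolated tail: C_last / k_e = 5.35 / 0.346 = 15.462
AUC_0→∞ = 172.99625 + 15.462 = 188.45825 µg/mL·hr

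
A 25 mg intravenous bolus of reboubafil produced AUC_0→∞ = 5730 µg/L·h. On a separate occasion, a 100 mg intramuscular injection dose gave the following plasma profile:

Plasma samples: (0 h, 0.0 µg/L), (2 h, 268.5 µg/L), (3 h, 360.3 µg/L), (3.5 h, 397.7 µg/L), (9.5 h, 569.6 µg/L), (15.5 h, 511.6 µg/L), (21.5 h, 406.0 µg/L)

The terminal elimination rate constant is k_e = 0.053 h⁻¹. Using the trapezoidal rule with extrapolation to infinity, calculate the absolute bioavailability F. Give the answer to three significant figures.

Trapezoidal AUC_0→21.5 (intramuscular injection):
  [0→2]: (0.0+268.5)/2 × 2 = 268.5
  [2→3]: (268.5+360.3)/2 × 1 = 314.4
  [3→3.5]: (360.3+397.7)/2 × 0.5 = 189.5
  [3.5→9.5]: (397.7+569.6)/2 × 6 = 2901.9
  [9.5→15.5]: (569.6+511.6)/2 × 6 = 3243.6
  [15.5→21.5]: (511.6+406.0)/2 × 6 = 2752.8
  Sum = 9670.7 µg/L·h
Tail: C_last/k_e = 406.0/0.053 = 7660.377
AUC_0→∞ (intramuscular injection) = 9670.7 + 7660.377 = 17331.077 µg/L·h
F = (AUC_ev/D_ev)/(AUC_iv/D_iv) = (17331.077/100)/(5730/25) = 173.31077/229.2 = 0.7562

F = 0.756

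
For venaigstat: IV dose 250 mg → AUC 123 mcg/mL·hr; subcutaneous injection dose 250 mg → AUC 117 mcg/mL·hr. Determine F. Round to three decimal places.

F = (AUC_ev / D_ev) / (AUC_iv / D_iv)
  = (117/250) / (123/250)
  = 0.468 / 0.492 = 0.9512

F = 0.951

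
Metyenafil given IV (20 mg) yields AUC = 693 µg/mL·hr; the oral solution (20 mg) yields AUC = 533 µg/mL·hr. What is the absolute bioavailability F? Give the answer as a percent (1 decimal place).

F = 76.9%

F = (AUC_ev / D_ev) / (AUC_iv / D_iv)
  = (533/20) / (693/20)
  = 26.65 / 34.65 = 0.7691
  = 76.91%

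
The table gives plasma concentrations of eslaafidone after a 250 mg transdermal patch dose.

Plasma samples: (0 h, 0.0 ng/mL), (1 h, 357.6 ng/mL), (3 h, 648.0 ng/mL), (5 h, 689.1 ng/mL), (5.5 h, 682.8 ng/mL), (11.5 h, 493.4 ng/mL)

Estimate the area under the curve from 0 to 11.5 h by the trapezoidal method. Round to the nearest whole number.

Trapezoidal AUC_0→11.5:
  [0→1]: (0.0+357.6)/2 × 1 = 178.8
  [1→3]: (357.6+648.0)/2 × 2 = 1005.6
  [3→5]: (648.0+689.1)/2 × 2 = 1337.1
  [5→5.5]: (689.1+682.8)/2 × 0.5 = 342.975
  [5.5→11.5]: (682.8+493.4)/2 × 6 = 3528.6
  Sum = 6393.075 ng/mL·h

AUC = 6393 ng/mL·h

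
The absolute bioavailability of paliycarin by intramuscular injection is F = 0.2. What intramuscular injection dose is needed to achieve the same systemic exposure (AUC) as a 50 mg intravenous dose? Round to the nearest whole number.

For equal systemic exposure: F × D_ev = D_iv
D_ev = D_iv / F = 50 / 0.2 = 250 mg

D_intramuscular = 250 mg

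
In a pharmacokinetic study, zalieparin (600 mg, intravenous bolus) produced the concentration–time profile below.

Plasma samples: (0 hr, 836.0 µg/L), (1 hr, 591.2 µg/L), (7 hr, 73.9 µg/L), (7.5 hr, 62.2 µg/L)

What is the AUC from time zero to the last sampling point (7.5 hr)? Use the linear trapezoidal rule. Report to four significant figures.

Trapezoidal AUC_0→7.5:
  [0→1]: (836.0+591.2)/2 × 1 = 713.6
  [1→7]: (591.2+73.9)/2 × 6 = 1995.3
  [7→7.5]: (73.9+62.2)/2 × 0.5 = 34.025
  Sum = 2742.925 µg/L·hr

AUC = 2743 µg/L·hr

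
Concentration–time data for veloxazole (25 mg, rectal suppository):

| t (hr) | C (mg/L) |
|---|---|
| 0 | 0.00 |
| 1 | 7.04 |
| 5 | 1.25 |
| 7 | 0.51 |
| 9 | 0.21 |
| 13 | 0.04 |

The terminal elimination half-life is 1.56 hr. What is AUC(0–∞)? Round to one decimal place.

AUC = 23.2 mg/L·hr

Trapezoidal AUC_0→13:
  [0→1]: (0.00+7.04)/2 × 1 = 3.52
  [1→5]: (7.04+1.25)/2 × 4 = 16.58
  [5→7]: (1.25+0.51)/2 × 2 = 1.76
  [7→9]: (0.51+0.21)/2 × 2 = 0.72
  [9→13]: (0.21+0.04)/2 × 4 = 0.5
  Sum = 23.08 mg/L·hr
k_e = ln2 / t½ = 0.693147 / 1.56 = 0.4443 hr^-1
Extrapolated tail: C_last / k_e = 0.04 / 0.4443 = 0.090
AUC_0→∞ = 23.08 + 0.090 = 23.17 mg/L·hr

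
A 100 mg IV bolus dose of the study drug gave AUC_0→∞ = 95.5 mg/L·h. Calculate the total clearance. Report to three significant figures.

CL = 1.05 L/h

CL = Dose_iv / AUC_0→∞
   = 100 / 95.5 = 1.04712 L/h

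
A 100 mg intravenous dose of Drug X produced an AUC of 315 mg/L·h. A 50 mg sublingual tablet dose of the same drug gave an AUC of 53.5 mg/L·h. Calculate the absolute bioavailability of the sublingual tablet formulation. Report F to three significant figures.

F = 0.340

F = (AUC_ev / D_ev) / (AUC_iv / D_iv)
  = (53.5/50) / (315/100)
  = 1.07 / 3.15 = 0.3397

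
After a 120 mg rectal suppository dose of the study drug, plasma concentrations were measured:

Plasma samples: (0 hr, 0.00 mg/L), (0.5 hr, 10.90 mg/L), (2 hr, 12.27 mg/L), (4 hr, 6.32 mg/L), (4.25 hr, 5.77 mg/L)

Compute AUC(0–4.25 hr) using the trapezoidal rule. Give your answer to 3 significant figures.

Trapezoidal AUC_0→4.25:
  [0→0.5]: (0.00+10.90)/2 × 0.5 = 2.725
  [0.5→2]: (10.90+12.27)/2 × 1.5 = 17.3775
  [2→4]: (12.27+6.32)/2 × 2 = 18.59
  [4→4.25]: (6.32+5.77)/2 × 0.25 = 1.51125
  Sum = 40.20375 mg/L·hr

AUC = 40.2 mg/L·hr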